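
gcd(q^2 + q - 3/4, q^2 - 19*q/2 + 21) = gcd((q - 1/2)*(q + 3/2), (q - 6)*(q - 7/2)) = 1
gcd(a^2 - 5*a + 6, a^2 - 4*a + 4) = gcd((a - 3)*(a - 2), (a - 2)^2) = a - 2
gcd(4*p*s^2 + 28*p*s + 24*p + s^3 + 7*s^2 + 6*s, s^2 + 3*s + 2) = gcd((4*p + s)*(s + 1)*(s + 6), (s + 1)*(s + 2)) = s + 1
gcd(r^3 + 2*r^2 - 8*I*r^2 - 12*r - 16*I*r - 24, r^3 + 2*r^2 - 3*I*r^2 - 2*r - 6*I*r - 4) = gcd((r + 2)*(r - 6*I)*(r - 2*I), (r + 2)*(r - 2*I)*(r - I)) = r^2 + r*(2 - 2*I) - 4*I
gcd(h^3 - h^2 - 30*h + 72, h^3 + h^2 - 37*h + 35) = 1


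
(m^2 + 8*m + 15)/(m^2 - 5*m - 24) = (m + 5)/(m - 8)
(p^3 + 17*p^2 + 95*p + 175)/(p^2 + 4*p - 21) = (p^2 + 10*p + 25)/(p - 3)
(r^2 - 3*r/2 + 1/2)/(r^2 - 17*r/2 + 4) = (r - 1)/(r - 8)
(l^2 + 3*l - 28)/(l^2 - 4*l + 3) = (l^2 + 3*l - 28)/(l^2 - 4*l + 3)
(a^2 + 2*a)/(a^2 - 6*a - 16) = a/(a - 8)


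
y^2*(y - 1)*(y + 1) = y^4 - y^2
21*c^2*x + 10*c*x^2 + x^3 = x*(3*c + x)*(7*c + x)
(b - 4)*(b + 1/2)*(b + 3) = b^3 - b^2/2 - 25*b/2 - 6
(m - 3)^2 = m^2 - 6*m + 9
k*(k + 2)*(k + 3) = k^3 + 5*k^2 + 6*k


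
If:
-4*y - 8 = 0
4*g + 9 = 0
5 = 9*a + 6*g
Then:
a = 37/18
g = -9/4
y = -2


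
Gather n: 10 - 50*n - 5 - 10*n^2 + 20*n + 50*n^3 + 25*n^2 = 50*n^3 + 15*n^2 - 30*n + 5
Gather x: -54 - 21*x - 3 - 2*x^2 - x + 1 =-2*x^2 - 22*x - 56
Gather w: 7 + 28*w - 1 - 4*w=24*w + 6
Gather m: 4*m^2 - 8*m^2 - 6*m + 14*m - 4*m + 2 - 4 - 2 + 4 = -4*m^2 + 4*m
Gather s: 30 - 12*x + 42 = 72 - 12*x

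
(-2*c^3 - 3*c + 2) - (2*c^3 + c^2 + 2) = -4*c^3 - c^2 - 3*c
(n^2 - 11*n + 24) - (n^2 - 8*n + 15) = 9 - 3*n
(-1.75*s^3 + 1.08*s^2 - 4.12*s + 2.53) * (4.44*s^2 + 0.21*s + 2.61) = -7.77*s^5 + 4.4277*s^4 - 22.6335*s^3 + 13.1868*s^2 - 10.2219*s + 6.6033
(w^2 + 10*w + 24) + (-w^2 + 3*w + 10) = 13*w + 34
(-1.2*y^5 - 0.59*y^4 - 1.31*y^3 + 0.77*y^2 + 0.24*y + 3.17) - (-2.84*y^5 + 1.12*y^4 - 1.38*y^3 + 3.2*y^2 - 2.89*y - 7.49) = 1.64*y^5 - 1.71*y^4 + 0.0699999999999998*y^3 - 2.43*y^2 + 3.13*y + 10.66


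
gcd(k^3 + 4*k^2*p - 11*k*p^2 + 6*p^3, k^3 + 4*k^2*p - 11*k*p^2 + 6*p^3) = k^3 + 4*k^2*p - 11*k*p^2 + 6*p^3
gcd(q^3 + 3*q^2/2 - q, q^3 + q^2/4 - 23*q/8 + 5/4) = q^2 + 3*q/2 - 1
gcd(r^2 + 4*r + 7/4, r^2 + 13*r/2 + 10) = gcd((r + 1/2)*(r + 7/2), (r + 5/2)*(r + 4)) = 1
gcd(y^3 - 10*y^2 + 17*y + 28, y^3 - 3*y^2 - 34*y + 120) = y - 4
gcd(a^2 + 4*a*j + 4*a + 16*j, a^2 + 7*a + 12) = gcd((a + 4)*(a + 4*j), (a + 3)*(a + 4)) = a + 4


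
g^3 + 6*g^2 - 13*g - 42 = (g - 3)*(g + 2)*(g + 7)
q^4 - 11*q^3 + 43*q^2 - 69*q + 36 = (q - 4)*(q - 3)^2*(q - 1)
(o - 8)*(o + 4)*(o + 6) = o^3 + 2*o^2 - 56*o - 192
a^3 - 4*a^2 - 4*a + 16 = (a - 4)*(a - 2)*(a + 2)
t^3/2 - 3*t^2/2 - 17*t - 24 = (t/2 + 1)*(t - 8)*(t + 3)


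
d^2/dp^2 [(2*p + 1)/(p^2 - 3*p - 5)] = 2*((5 - 6*p)*(-p^2 + 3*p + 5) - (2*p - 3)^2*(2*p + 1))/(-p^2 + 3*p + 5)^3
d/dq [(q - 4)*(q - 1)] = 2*q - 5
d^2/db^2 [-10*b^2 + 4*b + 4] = -20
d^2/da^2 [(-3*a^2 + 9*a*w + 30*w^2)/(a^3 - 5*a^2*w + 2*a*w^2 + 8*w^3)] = 6*(-a^6 + 9*a^5*w + 21*a^4*w^2 - 285*a^3*w^3 + 546*a^2*w^4 - 180*a*w^5 + 328*w^6)/(a^9 - 15*a^8*w + 81*a^7*w^2 - 161*a^6*w^3 - 78*a^5*w^4 + 636*a^4*w^5 - 280*a^3*w^6 - 864*a^2*w^7 + 384*a*w^8 + 512*w^9)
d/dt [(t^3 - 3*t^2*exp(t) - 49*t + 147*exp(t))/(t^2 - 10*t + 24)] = (-2*(t - 5)*(t^3 - 3*t^2*exp(t) - 49*t + 147*exp(t)) + (t^2 - 10*t + 24)*(-3*t^2*exp(t) + 3*t^2 - 6*t*exp(t) + 147*exp(t) - 49))/(t^2 - 10*t + 24)^2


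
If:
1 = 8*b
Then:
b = 1/8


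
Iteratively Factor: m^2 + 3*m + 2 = (m + 2)*(m + 1)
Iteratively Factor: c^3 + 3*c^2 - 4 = (c + 2)*(c^2 + c - 2) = (c - 1)*(c + 2)*(c + 2)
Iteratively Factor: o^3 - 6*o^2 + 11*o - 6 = (o - 3)*(o^2 - 3*o + 2) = (o - 3)*(o - 1)*(o - 2)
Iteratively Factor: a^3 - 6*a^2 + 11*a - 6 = (a - 3)*(a^2 - 3*a + 2) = (a - 3)*(a - 1)*(a - 2)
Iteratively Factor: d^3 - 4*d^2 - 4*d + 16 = (d - 2)*(d^2 - 2*d - 8) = (d - 4)*(d - 2)*(d + 2)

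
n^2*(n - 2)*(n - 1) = n^4 - 3*n^3 + 2*n^2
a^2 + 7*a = a*(a + 7)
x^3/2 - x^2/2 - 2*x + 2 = (x/2 + 1)*(x - 2)*(x - 1)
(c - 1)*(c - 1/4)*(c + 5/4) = c^3 - 21*c/16 + 5/16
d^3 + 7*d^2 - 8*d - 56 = (d + 7)*(d - 2*sqrt(2))*(d + 2*sqrt(2))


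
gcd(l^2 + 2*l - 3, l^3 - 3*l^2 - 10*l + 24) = l + 3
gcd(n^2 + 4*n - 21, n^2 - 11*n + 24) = n - 3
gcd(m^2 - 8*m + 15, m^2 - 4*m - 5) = m - 5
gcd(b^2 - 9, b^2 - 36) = 1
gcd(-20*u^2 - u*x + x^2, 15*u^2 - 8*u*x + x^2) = -5*u + x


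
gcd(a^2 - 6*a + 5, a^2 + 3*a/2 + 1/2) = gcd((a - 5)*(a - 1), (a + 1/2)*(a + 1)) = 1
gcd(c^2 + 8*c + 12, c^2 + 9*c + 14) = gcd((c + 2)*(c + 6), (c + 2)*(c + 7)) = c + 2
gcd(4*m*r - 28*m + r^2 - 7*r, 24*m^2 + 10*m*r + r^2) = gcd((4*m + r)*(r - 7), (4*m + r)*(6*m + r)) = 4*m + r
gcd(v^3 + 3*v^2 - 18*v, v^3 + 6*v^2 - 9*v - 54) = v^2 + 3*v - 18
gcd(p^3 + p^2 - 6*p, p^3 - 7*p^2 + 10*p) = p^2 - 2*p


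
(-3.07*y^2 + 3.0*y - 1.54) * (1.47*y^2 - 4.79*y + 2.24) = -4.5129*y^4 + 19.1153*y^3 - 23.5106*y^2 + 14.0966*y - 3.4496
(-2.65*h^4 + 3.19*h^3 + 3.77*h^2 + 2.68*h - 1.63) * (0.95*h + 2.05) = -2.5175*h^5 - 2.402*h^4 + 10.121*h^3 + 10.2745*h^2 + 3.9455*h - 3.3415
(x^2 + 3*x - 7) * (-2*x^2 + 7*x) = -2*x^4 + x^3 + 35*x^2 - 49*x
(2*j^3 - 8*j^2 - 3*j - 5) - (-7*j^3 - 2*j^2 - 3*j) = 9*j^3 - 6*j^2 - 5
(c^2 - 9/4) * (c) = c^3 - 9*c/4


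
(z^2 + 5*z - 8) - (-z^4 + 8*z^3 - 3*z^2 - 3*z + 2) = z^4 - 8*z^3 + 4*z^2 + 8*z - 10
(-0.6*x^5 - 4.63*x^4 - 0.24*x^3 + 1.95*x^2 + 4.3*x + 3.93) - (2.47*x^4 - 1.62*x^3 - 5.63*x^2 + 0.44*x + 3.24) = -0.6*x^5 - 7.1*x^4 + 1.38*x^3 + 7.58*x^2 + 3.86*x + 0.69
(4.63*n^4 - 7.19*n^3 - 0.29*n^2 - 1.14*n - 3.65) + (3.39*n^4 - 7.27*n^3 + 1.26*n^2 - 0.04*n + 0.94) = 8.02*n^4 - 14.46*n^3 + 0.97*n^2 - 1.18*n - 2.71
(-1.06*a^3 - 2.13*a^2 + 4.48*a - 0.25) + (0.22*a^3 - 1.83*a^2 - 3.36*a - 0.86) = -0.84*a^3 - 3.96*a^2 + 1.12*a - 1.11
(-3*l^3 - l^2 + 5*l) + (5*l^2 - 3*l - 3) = -3*l^3 + 4*l^2 + 2*l - 3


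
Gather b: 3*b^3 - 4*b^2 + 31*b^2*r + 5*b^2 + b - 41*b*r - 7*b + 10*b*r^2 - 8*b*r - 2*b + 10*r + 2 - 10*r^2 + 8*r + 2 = 3*b^3 + b^2*(31*r + 1) + b*(10*r^2 - 49*r - 8) - 10*r^2 + 18*r + 4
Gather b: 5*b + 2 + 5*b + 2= 10*b + 4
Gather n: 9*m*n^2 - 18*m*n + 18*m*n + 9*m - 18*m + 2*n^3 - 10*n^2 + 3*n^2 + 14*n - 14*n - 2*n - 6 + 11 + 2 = -9*m + 2*n^3 + n^2*(9*m - 7) - 2*n + 7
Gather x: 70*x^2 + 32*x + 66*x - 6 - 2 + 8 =70*x^2 + 98*x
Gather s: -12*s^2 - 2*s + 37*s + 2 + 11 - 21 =-12*s^2 + 35*s - 8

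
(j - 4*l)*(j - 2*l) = j^2 - 6*j*l + 8*l^2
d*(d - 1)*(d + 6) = d^3 + 5*d^2 - 6*d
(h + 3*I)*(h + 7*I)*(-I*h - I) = -I*h^3 + 10*h^2 - I*h^2 + 10*h + 21*I*h + 21*I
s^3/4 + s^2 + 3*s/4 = s*(s/4 + 1/4)*(s + 3)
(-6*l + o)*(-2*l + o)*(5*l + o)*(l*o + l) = 60*l^4*o + 60*l^4 - 28*l^3*o^2 - 28*l^3*o - 3*l^2*o^3 - 3*l^2*o^2 + l*o^4 + l*o^3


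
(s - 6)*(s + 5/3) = s^2 - 13*s/3 - 10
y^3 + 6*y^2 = y^2*(y + 6)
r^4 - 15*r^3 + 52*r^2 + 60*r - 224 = (r - 8)*(r - 7)*(r - 2)*(r + 2)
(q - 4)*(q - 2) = q^2 - 6*q + 8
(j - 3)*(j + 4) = j^2 + j - 12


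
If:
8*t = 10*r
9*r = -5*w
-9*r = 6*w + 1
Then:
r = 5/9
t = 25/36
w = -1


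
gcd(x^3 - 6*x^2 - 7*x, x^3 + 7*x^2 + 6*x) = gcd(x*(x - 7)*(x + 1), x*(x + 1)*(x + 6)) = x^2 + x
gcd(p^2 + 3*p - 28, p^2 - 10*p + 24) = p - 4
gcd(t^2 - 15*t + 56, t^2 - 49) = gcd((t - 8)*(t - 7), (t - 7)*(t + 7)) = t - 7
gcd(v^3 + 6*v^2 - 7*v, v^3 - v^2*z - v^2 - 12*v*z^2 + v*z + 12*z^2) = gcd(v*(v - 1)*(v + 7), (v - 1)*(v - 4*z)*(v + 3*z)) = v - 1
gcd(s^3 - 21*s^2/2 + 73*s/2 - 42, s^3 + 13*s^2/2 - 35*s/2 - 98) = s - 4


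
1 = 1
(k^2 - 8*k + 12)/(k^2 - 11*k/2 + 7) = 2*(k - 6)/(2*k - 7)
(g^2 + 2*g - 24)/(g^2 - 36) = (g - 4)/(g - 6)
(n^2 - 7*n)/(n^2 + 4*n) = (n - 7)/(n + 4)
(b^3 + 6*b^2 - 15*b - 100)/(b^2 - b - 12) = (b^2 + 10*b + 25)/(b + 3)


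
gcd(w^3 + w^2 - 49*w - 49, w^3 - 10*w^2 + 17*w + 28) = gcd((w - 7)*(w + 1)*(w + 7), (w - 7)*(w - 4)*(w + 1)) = w^2 - 6*w - 7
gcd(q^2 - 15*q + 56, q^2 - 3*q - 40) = q - 8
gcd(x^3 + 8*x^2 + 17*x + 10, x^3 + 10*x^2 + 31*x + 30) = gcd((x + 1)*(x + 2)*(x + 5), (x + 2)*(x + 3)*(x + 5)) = x^2 + 7*x + 10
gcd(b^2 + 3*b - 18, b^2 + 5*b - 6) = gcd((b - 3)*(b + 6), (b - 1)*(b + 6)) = b + 6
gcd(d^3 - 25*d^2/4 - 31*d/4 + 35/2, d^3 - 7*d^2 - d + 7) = d - 7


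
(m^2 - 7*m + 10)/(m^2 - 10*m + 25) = (m - 2)/(m - 5)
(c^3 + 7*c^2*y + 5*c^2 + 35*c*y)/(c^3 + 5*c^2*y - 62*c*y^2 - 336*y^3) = c*(-c - 5)/(-c^2 + 2*c*y + 48*y^2)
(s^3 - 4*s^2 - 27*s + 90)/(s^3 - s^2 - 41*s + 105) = (s^2 - s - 30)/(s^2 + 2*s - 35)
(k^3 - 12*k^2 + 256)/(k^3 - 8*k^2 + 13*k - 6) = (k^3 - 12*k^2 + 256)/(k^3 - 8*k^2 + 13*k - 6)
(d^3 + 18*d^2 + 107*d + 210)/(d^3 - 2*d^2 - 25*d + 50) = (d^2 + 13*d + 42)/(d^2 - 7*d + 10)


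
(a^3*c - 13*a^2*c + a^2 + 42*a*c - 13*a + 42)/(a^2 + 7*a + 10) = (a^3*c - 13*a^2*c + a^2 + 42*a*c - 13*a + 42)/(a^2 + 7*a + 10)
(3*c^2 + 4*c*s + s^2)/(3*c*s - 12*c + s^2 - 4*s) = (c + s)/(s - 4)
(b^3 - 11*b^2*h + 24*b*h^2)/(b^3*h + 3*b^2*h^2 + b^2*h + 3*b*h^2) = (b^2 - 11*b*h + 24*h^2)/(h*(b^2 + 3*b*h + b + 3*h))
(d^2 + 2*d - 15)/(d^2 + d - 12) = (d + 5)/(d + 4)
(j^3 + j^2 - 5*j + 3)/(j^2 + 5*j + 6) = (j^2 - 2*j + 1)/(j + 2)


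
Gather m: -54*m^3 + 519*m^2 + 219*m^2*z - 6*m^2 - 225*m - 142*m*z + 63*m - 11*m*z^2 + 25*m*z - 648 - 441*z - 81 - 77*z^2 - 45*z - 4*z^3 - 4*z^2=-54*m^3 + m^2*(219*z + 513) + m*(-11*z^2 - 117*z - 162) - 4*z^3 - 81*z^2 - 486*z - 729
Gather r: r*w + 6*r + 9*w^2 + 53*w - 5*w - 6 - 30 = r*(w + 6) + 9*w^2 + 48*w - 36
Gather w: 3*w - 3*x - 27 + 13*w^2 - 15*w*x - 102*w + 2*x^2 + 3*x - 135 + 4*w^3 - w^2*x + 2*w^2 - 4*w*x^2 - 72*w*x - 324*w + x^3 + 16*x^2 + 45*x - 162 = 4*w^3 + w^2*(15 - x) + w*(-4*x^2 - 87*x - 423) + x^3 + 18*x^2 + 45*x - 324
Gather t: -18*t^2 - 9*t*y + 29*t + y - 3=-18*t^2 + t*(29 - 9*y) + y - 3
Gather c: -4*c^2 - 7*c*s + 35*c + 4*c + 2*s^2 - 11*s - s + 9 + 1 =-4*c^2 + c*(39 - 7*s) + 2*s^2 - 12*s + 10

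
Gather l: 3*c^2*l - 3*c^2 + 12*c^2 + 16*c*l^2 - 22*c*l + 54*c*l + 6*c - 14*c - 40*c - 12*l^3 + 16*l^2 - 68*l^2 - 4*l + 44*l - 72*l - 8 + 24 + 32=9*c^2 - 48*c - 12*l^3 + l^2*(16*c - 52) + l*(3*c^2 + 32*c - 32) + 48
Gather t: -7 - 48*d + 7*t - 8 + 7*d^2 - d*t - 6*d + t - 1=7*d^2 - 54*d + t*(8 - d) - 16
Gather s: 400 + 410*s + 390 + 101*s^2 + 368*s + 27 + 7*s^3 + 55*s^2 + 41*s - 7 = 7*s^3 + 156*s^2 + 819*s + 810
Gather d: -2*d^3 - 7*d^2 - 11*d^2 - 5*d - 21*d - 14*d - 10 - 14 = -2*d^3 - 18*d^2 - 40*d - 24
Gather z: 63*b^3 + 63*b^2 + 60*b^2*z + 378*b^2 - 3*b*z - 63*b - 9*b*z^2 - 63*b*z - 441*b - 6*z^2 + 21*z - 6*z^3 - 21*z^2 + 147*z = 63*b^3 + 441*b^2 - 504*b - 6*z^3 + z^2*(-9*b - 27) + z*(60*b^2 - 66*b + 168)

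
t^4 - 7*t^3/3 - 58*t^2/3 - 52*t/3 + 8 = (t - 6)*(t - 1/3)*(t + 2)^2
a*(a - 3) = a^2 - 3*a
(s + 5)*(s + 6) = s^2 + 11*s + 30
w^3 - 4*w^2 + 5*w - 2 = (w - 2)*(w - 1)^2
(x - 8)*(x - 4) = x^2 - 12*x + 32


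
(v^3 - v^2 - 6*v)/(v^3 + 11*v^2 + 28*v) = (v^2 - v - 6)/(v^2 + 11*v + 28)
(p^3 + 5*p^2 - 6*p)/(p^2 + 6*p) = p - 1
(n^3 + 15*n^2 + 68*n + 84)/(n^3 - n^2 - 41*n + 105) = (n^2 + 8*n + 12)/(n^2 - 8*n + 15)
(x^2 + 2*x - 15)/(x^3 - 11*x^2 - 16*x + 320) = (x - 3)/(x^2 - 16*x + 64)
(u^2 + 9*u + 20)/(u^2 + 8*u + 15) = (u + 4)/(u + 3)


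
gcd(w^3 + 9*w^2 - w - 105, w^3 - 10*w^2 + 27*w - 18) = w - 3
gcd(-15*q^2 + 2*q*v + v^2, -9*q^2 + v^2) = 3*q - v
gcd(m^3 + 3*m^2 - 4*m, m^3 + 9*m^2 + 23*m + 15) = 1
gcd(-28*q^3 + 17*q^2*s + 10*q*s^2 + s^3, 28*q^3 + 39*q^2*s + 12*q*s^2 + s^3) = 28*q^2 + 11*q*s + s^2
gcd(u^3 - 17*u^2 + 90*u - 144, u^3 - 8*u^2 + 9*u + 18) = u^2 - 9*u + 18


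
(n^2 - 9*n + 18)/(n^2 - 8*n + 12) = (n - 3)/(n - 2)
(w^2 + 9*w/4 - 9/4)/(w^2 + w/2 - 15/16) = 4*(w + 3)/(4*w + 5)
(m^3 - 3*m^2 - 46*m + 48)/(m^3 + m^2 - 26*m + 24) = (m - 8)/(m - 4)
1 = 1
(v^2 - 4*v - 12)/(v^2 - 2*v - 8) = (v - 6)/(v - 4)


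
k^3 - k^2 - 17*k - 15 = (k - 5)*(k + 1)*(k + 3)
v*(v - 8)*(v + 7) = v^3 - v^2 - 56*v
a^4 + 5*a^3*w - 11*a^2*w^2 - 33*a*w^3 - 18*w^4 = (a - 3*w)*(a + w)^2*(a + 6*w)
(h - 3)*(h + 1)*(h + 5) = h^3 + 3*h^2 - 13*h - 15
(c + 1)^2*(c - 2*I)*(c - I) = c^4 + 2*c^3 - 3*I*c^3 - c^2 - 6*I*c^2 - 4*c - 3*I*c - 2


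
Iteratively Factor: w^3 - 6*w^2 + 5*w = (w - 1)*(w^2 - 5*w) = w*(w - 1)*(w - 5)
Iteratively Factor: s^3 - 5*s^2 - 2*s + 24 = (s + 2)*(s^2 - 7*s + 12) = (s - 4)*(s + 2)*(s - 3)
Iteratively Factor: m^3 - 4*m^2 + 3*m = (m - 3)*(m^2 - m) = m*(m - 3)*(m - 1)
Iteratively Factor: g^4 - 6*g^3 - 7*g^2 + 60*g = (g + 3)*(g^3 - 9*g^2 + 20*g) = (g - 4)*(g + 3)*(g^2 - 5*g) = (g - 5)*(g - 4)*(g + 3)*(g)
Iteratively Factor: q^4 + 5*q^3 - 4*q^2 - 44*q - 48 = (q - 3)*(q^3 + 8*q^2 + 20*q + 16) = (q - 3)*(q + 4)*(q^2 + 4*q + 4) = (q - 3)*(q + 2)*(q + 4)*(q + 2)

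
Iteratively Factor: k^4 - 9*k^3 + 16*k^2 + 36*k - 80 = (k - 5)*(k^3 - 4*k^2 - 4*k + 16) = (k - 5)*(k - 4)*(k^2 - 4) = (k - 5)*(k - 4)*(k + 2)*(k - 2)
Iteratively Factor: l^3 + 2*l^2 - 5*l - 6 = (l + 3)*(l^2 - l - 2) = (l - 2)*(l + 3)*(l + 1)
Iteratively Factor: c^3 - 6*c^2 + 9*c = (c)*(c^2 - 6*c + 9) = c*(c - 3)*(c - 3)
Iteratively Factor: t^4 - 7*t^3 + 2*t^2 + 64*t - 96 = (t - 4)*(t^3 - 3*t^2 - 10*t + 24) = (t - 4)^2*(t^2 + t - 6) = (t - 4)^2*(t + 3)*(t - 2)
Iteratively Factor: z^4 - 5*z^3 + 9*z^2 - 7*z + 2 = (z - 1)*(z^3 - 4*z^2 + 5*z - 2) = (z - 1)^2*(z^2 - 3*z + 2) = (z - 2)*(z - 1)^2*(z - 1)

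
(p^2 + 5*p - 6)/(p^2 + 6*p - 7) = (p + 6)/(p + 7)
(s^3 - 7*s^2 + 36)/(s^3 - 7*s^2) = (s^3 - 7*s^2 + 36)/(s^2*(s - 7))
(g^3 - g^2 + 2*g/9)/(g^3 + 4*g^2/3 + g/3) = (9*g^2 - 9*g + 2)/(3*(3*g^2 + 4*g + 1))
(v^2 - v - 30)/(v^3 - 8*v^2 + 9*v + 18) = (v + 5)/(v^2 - 2*v - 3)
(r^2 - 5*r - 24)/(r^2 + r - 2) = (r^2 - 5*r - 24)/(r^2 + r - 2)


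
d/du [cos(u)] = -sin(u)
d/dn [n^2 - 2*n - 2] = 2*n - 2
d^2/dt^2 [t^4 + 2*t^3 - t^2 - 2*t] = 12*t^2 + 12*t - 2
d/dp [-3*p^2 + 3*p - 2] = 3 - 6*p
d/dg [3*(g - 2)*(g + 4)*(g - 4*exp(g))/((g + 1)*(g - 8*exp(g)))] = 3*((g - 2)*(g + 1)*(g + 4)*(g - 4*exp(g))*(8*exp(g) - 1) - (g - 2)*(g + 4)*(g - 8*exp(g))*(g - 4*exp(g)) + (g + 1)*(g - 8*exp(g))*(-(g - 2)*(g + 4)*(4*exp(g) - 1) + (g - 2)*(g - 4*exp(g)) + (g + 4)*(g - 4*exp(g))))/((g + 1)^2*(g - 8*exp(g))^2)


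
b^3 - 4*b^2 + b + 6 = (b - 3)*(b - 2)*(b + 1)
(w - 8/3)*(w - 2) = w^2 - 14*w/3 + 16/3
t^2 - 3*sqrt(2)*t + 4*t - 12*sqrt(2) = (t + 4)*(t - 3*sqrt(2))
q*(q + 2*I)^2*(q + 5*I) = q^4 + 9*I*q^3 - 24*q^2 - 20*I*q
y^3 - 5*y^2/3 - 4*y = y*(y - 3)*(y + 4/3)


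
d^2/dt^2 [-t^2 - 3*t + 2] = -2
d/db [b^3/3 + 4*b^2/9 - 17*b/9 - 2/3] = b^2 + 8*b/9 - 17/9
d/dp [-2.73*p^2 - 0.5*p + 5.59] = -5.46*p - 0.5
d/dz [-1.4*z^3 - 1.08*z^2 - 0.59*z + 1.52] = -4.2*z^2 - 2.16*z - 0.59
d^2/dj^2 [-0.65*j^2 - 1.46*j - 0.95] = -1.30000000000000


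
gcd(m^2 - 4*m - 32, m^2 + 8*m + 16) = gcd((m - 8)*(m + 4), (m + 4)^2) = m + 4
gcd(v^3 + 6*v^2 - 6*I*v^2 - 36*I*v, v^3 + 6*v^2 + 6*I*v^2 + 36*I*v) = v^2 + 6*v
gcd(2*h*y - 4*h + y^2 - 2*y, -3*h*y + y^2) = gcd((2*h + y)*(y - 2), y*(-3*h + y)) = 1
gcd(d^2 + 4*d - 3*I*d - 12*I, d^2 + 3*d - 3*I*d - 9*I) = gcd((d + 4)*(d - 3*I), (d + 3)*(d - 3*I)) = d - 3*I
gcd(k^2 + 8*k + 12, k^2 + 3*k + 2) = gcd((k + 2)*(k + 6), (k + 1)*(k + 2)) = k + 2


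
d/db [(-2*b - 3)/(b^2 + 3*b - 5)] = (-2*b^2 - 6*b + (2*b + 3)^2 + 10)/(b^2 + 3*b - 5)^2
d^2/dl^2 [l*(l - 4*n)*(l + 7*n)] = 6*l + 6*n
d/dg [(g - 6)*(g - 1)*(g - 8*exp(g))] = -8*g^2*exp(g) + 3*g^2 + 40*g*exp(g) - 14*g + 8*exp(g) + 6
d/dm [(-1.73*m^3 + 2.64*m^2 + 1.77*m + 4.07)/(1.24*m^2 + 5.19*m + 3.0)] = (-2.1452*m^4 - 17.9574*m^3 - 4.0632*m^2 + 5.7464*m - 15.8133)/(1.5376*m^4 + 12.8712*m^3 + 34.3761*m^2 + 31.14*m + 9.0)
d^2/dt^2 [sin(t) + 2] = -sin(t)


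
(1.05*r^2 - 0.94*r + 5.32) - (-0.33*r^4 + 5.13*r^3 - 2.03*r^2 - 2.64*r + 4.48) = 0.33*r^4 - 5.13*r^3 + 3.08*r^2 + 1.7*r + 0.84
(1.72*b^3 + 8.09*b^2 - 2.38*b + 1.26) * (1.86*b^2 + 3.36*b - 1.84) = 3.1992*b^5 + 20.8266*b^4 + 19.5908*b^3 - 20.5388*b^2 + 8.6128*b - 2.3184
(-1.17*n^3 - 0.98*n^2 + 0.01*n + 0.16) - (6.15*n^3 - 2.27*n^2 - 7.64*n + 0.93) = -7.32*n^3 + 1.29*n^2 + 7.65*n - 0.77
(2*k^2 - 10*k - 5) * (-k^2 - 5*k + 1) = -2*k^4 + 57*k^2 + 15*k - 5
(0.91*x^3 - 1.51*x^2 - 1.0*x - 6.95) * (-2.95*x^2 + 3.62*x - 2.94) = -2.6845*x^5 + 7.7487*x^4 - 5.1916*x^3 + 21.3219*x^2 - 22.219*x + 20.433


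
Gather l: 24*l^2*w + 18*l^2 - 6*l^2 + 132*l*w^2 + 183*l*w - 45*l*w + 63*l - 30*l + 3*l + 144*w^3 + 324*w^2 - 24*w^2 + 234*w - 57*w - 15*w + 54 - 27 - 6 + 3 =l^2*(24*w + 12) + l*(132*w^2 + 138*w + 36) + 144*w^3 + 300*w^2 + 162*w + 24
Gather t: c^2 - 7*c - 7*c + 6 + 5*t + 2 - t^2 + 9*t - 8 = c^2 - 14*c - t^2 + 14*t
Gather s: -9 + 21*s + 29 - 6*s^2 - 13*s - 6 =-6*s^2 + 8*s + 14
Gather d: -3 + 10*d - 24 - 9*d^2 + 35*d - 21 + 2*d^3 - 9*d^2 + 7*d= 2*d^3 - 18*d^2 + 52*d - 48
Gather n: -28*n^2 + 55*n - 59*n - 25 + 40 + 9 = -28*n^2 - 4*n + 24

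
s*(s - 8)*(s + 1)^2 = s^4 - 6*s^3 - 15*s^2 - 8*s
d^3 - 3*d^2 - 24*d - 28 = (d - 7)*(d + 2)^2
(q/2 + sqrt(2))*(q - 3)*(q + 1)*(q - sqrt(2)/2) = q^4/2 - q^3 + 3*sqrt(2)*q^3/4 - 5*q^2/2 - 3*sqrt(2)*q^2/2 - 9*sqrt(2)*q/4 + 2*q + 3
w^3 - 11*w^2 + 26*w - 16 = (w - 8)*(w - 2)*(w - 1)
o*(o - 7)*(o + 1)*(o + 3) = o^4 - 3*o^3 - 25*o^2 - 21*o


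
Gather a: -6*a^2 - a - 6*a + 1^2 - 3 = -6*a^2 - 7*a - 2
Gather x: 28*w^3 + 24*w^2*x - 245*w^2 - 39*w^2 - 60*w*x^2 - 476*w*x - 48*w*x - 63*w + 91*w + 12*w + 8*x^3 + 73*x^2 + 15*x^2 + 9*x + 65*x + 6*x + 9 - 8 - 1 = 28*w^3 - 284*w^2 + 40*w + 8*x^3 + x^2*(88 - 60*w) + x*(24*w^2 - 524*w + 80)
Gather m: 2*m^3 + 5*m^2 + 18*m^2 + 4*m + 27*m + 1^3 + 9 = 2*m^3 + 23*m^2 + 31*m + 10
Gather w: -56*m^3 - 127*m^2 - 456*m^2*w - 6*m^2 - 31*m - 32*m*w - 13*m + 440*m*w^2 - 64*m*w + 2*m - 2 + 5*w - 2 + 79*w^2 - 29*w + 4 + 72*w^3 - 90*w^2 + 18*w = -56*m^3 - 133*m^2 - 42*m + 72*w^3 + w^2*(440*m - 11) + w*(-456*m^2 - 96*m - 6)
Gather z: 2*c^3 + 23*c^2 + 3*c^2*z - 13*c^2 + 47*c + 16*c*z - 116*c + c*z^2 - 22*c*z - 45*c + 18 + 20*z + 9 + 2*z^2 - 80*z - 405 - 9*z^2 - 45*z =2*c^3 + 10*c^2 - 114*c + z^2*(c - 7) + z*(3*c^2 - 6*c - 105) - 378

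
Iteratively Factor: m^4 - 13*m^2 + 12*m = (m)*(m^3 - 13*m + 12) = m*(m + 4)*(m^2 - 4*m + 3) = m*(m - 1)*(m + 4)*(m - 3)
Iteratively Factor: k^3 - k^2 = (k - 1)*(k^2) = k*(k - 1)*(k)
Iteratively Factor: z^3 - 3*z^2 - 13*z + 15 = (z - 5)*(z^2 + 2*z - 3) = (z - 5)*(z - 1)*(z + 3)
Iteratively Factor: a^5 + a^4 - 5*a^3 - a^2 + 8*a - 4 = (a - 1)*(a^4 + 2*a^3 - 3*a^2 - 4*a + 4) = (a - 1)^2*(a^3 + 3*a^2 - 4) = (a - 1)^3*(a^2 + 4*a + 4) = (a - 1)^3*(a + 2)*(a + 2)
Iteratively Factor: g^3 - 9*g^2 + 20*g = (g - 5)*(g^2 - 4*g) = (g - 5)*(g - 4)*(g)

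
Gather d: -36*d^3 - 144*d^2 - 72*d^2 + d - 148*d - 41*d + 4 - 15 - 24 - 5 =-36*d^3 - 216*d^2 - 188*d - 40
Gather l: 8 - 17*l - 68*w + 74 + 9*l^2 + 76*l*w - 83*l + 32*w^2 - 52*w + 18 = 9*l^2 + l*(76*w - 100) + 32*w^2 - 120*w + 100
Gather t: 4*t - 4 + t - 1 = 5*t - 5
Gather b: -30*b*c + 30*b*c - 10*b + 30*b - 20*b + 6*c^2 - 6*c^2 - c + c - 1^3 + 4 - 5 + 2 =0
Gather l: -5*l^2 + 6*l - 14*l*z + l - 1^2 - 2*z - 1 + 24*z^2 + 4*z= -5*l^2 + l*(7 - 14*z) + 24*z^2 + 2*z - 2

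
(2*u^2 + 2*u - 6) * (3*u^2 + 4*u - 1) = 6*u^4 + 14*u^3 - 12*u^2 - 26*u + 6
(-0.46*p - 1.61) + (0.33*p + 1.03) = -0.13*p - 0.58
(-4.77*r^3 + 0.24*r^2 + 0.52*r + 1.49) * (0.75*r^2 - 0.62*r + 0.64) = -3.5775*r^5 + 3.1374*r^4 - 2.8116*r^3 + 0.9487*r^2 - 0.591*r + 0.9536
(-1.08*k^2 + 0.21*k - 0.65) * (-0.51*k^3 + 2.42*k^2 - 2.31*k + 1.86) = 0.5508*k^5 - 2.7207*k^4 + 3.3345*k^3 - 4.0669*k^2 + 1.8921*k - 1.209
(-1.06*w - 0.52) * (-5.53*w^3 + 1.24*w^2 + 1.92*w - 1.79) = 5.8618*w^4 + 1.5612*w^3 - 2.68*w^2 + 0.899*w + 0.9308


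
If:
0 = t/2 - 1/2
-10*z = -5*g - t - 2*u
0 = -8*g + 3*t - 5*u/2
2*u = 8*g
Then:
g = 1/6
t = 1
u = 2/3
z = 19/60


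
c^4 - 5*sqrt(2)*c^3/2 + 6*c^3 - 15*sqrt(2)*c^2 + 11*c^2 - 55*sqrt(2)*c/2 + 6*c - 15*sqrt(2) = (c + 3)*(c - 5*sqrt(2)/2)*(sqrt(2)*c/2 + sqrt(2))*(sqrt(2)*c + sqrt(2))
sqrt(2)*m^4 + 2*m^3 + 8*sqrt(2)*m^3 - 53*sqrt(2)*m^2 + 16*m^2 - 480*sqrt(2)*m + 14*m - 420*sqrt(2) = (m + 7)*(m - 5*sqrt(2))*(m + 6*sqrt(2))*(sqrt(2)*m + sqrt(2))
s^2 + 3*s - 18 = (s - 3)*(s + 6)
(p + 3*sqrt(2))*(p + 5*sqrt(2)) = p^2 + 8*sqrt(2)*p + 30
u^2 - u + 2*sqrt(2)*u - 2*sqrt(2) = (u - 1)*(u + 2*sqrt(2))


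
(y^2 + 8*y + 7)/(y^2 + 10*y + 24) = (y^2 + 8*y + 7)/(y^2 + 10*y + 24)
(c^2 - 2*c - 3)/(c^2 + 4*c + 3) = (c - 3)/(c + 3)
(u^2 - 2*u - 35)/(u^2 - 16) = (u^2 - 2*u - 35)/(u^2 - 16)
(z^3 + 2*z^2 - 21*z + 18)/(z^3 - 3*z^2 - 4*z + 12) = (z^2 + 5*z - 6)/(z^2 - 4)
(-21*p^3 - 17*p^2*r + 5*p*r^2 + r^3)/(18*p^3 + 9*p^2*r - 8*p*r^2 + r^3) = (-7*p - r)/(6*p - r)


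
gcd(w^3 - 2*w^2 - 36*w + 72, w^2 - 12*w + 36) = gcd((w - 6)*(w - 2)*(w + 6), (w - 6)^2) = w - 6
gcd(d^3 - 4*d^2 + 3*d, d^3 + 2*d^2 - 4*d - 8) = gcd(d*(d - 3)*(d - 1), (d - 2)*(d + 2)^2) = 1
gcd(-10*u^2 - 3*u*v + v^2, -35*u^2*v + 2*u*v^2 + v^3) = 5*u - v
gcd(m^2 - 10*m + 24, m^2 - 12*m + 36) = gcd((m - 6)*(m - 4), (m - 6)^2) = m - 6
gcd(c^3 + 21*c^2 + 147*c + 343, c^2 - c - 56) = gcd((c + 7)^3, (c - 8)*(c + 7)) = c + 7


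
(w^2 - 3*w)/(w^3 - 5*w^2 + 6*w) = 1/(w - 2)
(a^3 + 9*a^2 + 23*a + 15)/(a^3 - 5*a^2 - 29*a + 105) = (a^2 + 4*a + 3)/(a^2 - 10*a + 21)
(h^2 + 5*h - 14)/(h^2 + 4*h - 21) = (h - 2)/(h - 3)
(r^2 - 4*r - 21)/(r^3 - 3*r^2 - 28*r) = (r + 3)/(r*(r + 4))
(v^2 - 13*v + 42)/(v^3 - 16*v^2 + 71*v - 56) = (v - 6)/(v^2 - 9*v + 8)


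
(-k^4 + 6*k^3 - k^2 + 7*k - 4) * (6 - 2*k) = 2*k^5 - 18*k^4 + 38*k^3 - 20*k^2 + 50*k - 24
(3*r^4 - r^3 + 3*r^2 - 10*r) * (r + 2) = 3*r^5 + 5*r^4 + r^3 - 4*r^2 - 20*r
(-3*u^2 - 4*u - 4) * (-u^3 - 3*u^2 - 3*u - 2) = 3*u^5 + 13*u^4 + 25*u^3 + 30*u^2 + 20*u + 8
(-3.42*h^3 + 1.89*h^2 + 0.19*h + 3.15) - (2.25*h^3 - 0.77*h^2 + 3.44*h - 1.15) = -5.67*h^3 + 2.66*h^2 - 3.25*h + 4.3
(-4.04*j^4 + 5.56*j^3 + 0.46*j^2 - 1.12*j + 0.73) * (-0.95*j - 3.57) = 3.838*j^5 + 9.1408*j^4 - 20.2862*j^3 - 0.5782*j^2 + 3.3049*j - 2.6061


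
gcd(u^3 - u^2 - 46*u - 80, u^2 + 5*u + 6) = u + 2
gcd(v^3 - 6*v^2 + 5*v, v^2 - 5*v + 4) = v - 1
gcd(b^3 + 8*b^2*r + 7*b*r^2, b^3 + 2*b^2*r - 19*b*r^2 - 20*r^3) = b + r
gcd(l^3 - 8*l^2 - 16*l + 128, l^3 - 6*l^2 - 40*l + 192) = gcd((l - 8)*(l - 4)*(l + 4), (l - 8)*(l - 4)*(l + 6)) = l^2 - 12*l + 32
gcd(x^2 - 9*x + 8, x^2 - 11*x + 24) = x - 8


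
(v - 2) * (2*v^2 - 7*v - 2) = 2*v^3 - 11*v^2 + 12*v + 4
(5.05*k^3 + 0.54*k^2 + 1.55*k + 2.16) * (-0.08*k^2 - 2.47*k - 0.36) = -0.404*k^5 - 12.5167*k^4 - 3.2758*k^3 - 4.1957*k^2 - 5.8932*k - 0.7776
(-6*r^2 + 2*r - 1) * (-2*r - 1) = 12*r^3 + 2*r^2 + 1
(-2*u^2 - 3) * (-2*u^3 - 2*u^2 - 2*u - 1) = 4*u^5 + 4*u^4 + 10*u^3 + 8*u^2 + 6*u + 3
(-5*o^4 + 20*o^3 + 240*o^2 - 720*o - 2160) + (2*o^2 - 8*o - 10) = -5*o^4 + 20*o^3 + 242*o^2 - 728*o - 2170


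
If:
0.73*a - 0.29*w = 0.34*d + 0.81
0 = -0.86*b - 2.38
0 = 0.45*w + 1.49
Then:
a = 0.465753424657534*d - 0.205783866057839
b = -2.77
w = -3.31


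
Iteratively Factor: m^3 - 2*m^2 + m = (m - 1)*(m^2 - m) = (m - 1)^2*(m)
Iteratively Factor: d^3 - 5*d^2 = (d)*(d^2 - 5*d) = d^2*(d - 5)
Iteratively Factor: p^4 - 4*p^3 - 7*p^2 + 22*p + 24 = (p - 4)*(p^3 - 7*p - 6) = (p - 4)*(p + 1)*(p^2 - p - 6) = (p - 4)*(p + 1)*(p + 2)*(p - 3)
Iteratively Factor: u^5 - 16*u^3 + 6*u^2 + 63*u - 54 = (u - 1)*(u^4 + u^3 - 15*u^2 - 9*u + 54) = (u - 2)*(u - 1)*(u^3 + 3*u^2 - 9*u - 27) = (u - 2)*(u - 1)*(u + 3)*(u^2 - 9) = (u - 2)*(u - 1)*(u + 3)^2*(u - 3)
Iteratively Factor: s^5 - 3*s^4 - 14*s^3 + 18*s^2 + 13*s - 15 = (s - 5)*(s^4 + 2*s^3 - 4*s^2 - 2*s + 3) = (s - 5)*(s - 1)*(s^3 + 3*s^2 - s - 3) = (s - 5)*(s - 1)^2*(s^2 + 4*s + 3) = (s - 5)*(s - 1)^2*(s + 3)*(s + 1)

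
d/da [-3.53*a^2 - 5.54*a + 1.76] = -7.06*a - 5.54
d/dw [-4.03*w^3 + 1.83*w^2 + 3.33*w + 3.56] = -12.09*w^2 + 3.66*w + 3.33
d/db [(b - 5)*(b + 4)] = 2*b - 1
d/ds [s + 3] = 1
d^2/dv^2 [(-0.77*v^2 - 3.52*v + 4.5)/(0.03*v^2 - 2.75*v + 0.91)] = (-0.133386*v^3 + 0.150426000000007*v^2 - 1.650924*v + 48.923926)/(2.7e-5*v^6 - 0.007425*v^5 + 0.683082*v^4 - 21.247325*v^3 + 20.720154*v^2 - 6.831825*v + 0.753571)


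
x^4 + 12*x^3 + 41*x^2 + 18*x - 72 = (x - 1)*(x + 3)*(x + 4)*(x + 6)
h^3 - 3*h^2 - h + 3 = (h - 3)*(h - 1)*(h + 1)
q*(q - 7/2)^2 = q^3 - 7*q^2 + 49*q/4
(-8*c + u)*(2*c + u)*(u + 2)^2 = -16*c^2*u^2 - 64*c^2*u - 64*c^2 - 6*c*u^3 - 24*c*u^2 - 24*c*u + u^4 + 4*u^3 + 4*u^2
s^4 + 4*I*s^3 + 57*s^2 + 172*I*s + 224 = (s - 7*I)*(s - I)*(s + 4*I)*(s + 8*I)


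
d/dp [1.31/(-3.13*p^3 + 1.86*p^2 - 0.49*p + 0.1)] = (12.3009*p^2 - 4.8732*p + 0.6419)/(3.13*p^3 - 1.86*p^2 + 0.49*p - 0.1)^2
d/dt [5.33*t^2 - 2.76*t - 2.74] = 10.66*t - 2.76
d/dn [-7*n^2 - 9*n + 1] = -14*n - 9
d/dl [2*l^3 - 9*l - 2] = 6*l^2 - 9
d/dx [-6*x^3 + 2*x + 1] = 2 - 18*x^2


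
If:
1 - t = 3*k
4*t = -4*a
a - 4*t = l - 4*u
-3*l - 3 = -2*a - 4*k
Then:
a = -36*u/35 - 1/7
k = 2/7 - 12*u/35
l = -8*u/7 - 5/7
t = 36*u/35 + 1/7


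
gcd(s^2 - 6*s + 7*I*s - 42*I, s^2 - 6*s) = s - 6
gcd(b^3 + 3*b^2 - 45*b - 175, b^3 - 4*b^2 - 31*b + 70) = b^2 - 2*b - 35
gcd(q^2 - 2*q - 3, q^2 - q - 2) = q + 1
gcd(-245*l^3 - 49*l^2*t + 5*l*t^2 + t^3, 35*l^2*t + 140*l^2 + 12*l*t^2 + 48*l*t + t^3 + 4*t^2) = 35*l^2 + 12*l*t + t^2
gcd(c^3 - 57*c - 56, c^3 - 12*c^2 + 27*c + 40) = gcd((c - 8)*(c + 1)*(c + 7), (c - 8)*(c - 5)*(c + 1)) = c^2 - 7*c - 8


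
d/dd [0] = 0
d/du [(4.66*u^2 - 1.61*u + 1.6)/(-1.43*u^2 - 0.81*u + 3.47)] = (-6.0769*u^2 + 36.9164*u - 4.2907)/(2.0449*u^4 + 2.3166*u^3 - 9.2681*u^2 - 5.6214*u + 12.0409)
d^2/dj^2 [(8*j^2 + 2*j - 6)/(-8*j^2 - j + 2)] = 4*(-32*j^3 + 384*j^2 + 24*j + 33)/(512*j^6 + 192*j^5 - 360*j^4 - 95*j^3 + 90*j^2 + 12*j - 8)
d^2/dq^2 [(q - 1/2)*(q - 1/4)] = 2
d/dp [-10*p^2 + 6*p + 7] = 6 - 20*p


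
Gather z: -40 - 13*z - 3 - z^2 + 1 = -z^2 - 13*z - 42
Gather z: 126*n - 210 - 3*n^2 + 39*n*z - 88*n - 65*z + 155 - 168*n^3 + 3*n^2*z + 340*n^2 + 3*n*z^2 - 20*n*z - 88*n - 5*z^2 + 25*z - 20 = -168*n^3 + 337*n^2 - 50*n + z^2*(3*n - 5) + z*(3*n^2 + 19*n - 40) - 75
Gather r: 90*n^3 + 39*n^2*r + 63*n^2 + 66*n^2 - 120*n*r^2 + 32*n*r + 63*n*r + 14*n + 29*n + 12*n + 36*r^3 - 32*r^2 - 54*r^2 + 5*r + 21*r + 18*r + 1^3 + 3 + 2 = 90*n^3 + 129*n^2 + 55*n + 36*r^3 + r^2*(-120*n - 86) + r*(39*n^2 + 95*n + 44) + 6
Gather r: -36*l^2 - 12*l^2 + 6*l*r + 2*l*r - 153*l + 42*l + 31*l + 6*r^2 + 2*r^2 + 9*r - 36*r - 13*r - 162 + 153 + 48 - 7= -48*l^2 - 80*l + 8*r^2 + r*(8*l - 40) + 32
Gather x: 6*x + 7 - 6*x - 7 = 0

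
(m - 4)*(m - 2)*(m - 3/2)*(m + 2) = m^4 - 11*m^3/2 + 2*m^2 + 22*m - 24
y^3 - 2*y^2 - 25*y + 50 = (y - 5)*(y - 2)*(y + 5)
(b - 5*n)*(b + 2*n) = b^2 - 3*b*n - 10*n^2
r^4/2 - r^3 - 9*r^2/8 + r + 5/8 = (r/2 + 1/4)*(r - 5/2)*(r - 1)*(r + 1)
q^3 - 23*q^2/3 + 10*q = q*(q - 6)*(q - 5/3)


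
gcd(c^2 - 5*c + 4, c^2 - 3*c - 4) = c - 4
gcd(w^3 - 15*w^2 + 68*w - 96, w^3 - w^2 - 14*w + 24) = w - 3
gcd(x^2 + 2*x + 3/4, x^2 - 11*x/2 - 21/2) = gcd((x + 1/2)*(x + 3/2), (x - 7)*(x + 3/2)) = x + 3/2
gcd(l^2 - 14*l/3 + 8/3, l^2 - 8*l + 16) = l - 4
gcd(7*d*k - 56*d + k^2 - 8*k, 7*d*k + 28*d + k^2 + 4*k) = 7*d + k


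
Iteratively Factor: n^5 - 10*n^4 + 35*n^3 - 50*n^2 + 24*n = (n - 3)*(n^4 - 7*n^3 + 14*n^2 - 8*n) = n*(n - 3)*(n^3 - 7*n^2 + 14*n - 8) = n*(n - 3)*(n - 1)*(n^2 - 6*n + 8) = n*(n - 3)*(n - 2)*(n - 1)*(n - 4)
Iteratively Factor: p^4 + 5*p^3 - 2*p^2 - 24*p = (p + 4)*(p^3 + p^2 - 6*p) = (p + 3)*(p + 4)*(p^2 - 2*p) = p*(p + 3)*(p + 4)*(p - 2)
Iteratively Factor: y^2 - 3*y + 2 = (y - 2)*(y - 1)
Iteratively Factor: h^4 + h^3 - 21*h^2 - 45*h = (h + 3)*(h^3 - 2*h^2 - 15*h) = h*(h + 3)*(h^2 - 2*h - 15) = h*(h - 5)*(h + 3)*(h + 3)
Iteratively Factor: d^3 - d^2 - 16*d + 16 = (d + 4)*(d^2 - 5*d + 4) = (d - 1)*(d + 4)*(d - 4)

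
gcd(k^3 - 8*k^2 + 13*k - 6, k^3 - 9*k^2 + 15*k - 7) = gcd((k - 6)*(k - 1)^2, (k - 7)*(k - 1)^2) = k^2 - 2*k + 1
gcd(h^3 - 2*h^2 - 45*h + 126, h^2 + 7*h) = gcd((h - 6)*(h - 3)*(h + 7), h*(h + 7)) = h + 7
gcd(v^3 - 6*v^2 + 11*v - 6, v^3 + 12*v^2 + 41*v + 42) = 1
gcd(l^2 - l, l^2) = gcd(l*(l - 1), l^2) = l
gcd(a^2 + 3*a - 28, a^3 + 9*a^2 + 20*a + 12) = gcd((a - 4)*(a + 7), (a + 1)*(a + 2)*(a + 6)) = 1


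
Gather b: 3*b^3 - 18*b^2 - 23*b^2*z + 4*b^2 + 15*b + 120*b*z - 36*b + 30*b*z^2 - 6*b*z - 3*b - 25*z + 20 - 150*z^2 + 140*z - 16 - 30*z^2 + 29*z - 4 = 3*b^3 + b^2*(-23*z - 14) + b*(30*z^2 + 114*z - 24) - 180*z^2 + 144*z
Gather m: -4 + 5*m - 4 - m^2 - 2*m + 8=-m^2 + 3*m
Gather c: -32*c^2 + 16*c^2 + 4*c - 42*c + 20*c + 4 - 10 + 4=-16*c^2 - 18*c - 2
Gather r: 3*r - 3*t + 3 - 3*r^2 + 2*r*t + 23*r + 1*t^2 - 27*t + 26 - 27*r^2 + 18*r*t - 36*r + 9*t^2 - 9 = -30*r^2 + r*(20*t - 10) + 10*t^2 - 30*t + 20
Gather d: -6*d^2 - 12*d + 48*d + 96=-6*d^2 + 36*d + 96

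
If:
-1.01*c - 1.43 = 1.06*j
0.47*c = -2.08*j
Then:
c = -1.86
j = 0.42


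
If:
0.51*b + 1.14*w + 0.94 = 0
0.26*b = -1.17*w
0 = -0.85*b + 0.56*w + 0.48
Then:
No Solution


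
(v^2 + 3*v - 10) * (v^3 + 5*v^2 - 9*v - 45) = v^5 + 8*v^4 - 4*v^3 - 122*v^2 - 45*v + 450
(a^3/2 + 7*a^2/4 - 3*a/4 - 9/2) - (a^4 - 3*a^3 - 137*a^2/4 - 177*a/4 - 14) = -a^4 + 7*a^3/2 + 36*a^2 + 87*a/2 + 19/2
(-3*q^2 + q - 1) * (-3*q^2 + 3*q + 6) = 9*q^4 - 12*q^3 - 12*q^2 + 3*q - 6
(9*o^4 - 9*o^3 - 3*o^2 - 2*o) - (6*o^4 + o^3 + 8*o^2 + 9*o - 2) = 3*o^4 - 10*o^3 - 11*o^2 - 11*o + 2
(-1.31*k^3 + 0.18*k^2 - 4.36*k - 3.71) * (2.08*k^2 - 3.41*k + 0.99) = -2.7248*k^5 + 4.8415*k^4 - 10.9795*k^3 + 7.329*k^2 + 8.3347*k - 3.6729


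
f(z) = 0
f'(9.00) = 0.00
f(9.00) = 0.00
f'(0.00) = 0.00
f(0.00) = 0.00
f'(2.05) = 0.00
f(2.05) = 0.00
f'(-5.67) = 0.00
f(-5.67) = 0.00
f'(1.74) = 0.00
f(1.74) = 0.00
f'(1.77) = 0.00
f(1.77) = 0.00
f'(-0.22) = 0.00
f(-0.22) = 0.00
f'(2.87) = 0.00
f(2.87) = 0.00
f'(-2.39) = 0.00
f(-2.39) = 0.00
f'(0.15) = 0.00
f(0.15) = 0.00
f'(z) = 0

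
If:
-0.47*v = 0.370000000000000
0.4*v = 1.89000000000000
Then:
No Solution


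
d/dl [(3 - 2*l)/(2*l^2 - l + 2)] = (-4*l^2 + 2*l + (2*l - 3)*(4*l - 1) - 4)/(2*l^2 - l + 2)^2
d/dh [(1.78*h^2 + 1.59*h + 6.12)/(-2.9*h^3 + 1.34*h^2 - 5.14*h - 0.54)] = (5.162*h^4 + 9.222*h^3 + 41.9642*h^2 - 18.324*h + 30.5982)/(8.41*h^6 - 7.772*h^5 + 31.6076*h^4 - 10.6432*h^3 + 24.9724*h^2 + 5.5512*h + 0.2916)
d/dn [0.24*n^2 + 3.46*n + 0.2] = 0.48*n + 3.46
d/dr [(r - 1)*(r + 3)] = 2*r + 2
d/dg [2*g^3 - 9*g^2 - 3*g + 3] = 6*g^2 - 18*g - 3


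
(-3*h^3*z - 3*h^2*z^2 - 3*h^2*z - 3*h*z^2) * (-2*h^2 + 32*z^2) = 6*h^5*z + 6*h^4*z^2 + 6*h^4*z - 96*h^3*z^3 + 6*h^3*z^2 - 96*h^2*z^4 - 96*h^2*z^3 - 96*h*z^4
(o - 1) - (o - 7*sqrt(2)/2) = -1 + 7*sqrt(2)/2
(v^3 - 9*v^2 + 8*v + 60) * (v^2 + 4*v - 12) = v^5 - 5*v^4 - 40*v^3 + 200*v^2 + 144*v - 720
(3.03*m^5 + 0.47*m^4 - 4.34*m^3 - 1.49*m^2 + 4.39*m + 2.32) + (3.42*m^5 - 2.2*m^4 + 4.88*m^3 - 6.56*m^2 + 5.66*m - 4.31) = 6.45*m^5 - 1.73*m^4 + 0.54*m^3 - 8.05*m^2 + 10.05*m - 1.99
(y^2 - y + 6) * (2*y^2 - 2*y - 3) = 2*y^4 - 4*y^3 + 11*y^2 - 9*y - 18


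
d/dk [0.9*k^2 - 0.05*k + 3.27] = 1.8*k - 0.05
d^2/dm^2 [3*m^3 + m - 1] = 18*m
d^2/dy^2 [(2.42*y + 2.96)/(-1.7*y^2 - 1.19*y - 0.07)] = (-(2.42*y + 2.96)*(3.4*y + 1.19)*(6.8*y + 2.38) + (24.684*y + 15.8236)*(1.7*y^2 + 1.19*y + 0.07))/(1.7*y^2 + 1.19*y + 0.07)^3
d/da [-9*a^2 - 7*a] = -18*a - 7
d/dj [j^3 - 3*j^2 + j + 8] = 3*j^2 - 6*j + 1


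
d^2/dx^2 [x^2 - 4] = 2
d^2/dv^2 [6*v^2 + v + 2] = 12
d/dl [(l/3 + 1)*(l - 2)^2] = (l - 2)*(3*l + 4)/3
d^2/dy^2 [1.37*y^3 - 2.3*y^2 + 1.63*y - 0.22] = 8.22*y - 4.6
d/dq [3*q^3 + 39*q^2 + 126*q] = 9*q^2 + 78*q + 126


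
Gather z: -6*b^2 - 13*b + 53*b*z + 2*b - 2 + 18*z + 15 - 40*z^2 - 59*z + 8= -6*b^2 - 11*b - 40*z^2 + z*(53*b - 41) + 21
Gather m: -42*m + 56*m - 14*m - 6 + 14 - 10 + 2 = 0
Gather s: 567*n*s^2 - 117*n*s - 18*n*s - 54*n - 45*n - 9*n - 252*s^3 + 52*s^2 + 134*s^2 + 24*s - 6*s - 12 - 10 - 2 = -108*n - 252*s^3 + s^2*(567*n + 186) + s*(18 - 135*n) - 24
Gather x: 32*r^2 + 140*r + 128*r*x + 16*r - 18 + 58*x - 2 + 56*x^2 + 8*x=32*r^2 + 156*r + 56*x^2 + x*(128*r + 66) - 20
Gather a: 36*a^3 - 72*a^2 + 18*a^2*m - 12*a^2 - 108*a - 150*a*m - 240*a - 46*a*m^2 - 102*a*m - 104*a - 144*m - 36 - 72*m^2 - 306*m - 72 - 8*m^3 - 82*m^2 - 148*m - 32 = 36*a^3 + a^2*(18*m - 84) + a*(-46*m^2 - 252*m - 452) - 8*m^3 - 154*m^2 - 598*m - 140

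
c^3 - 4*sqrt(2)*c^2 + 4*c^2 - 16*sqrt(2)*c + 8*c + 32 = (c + 4)*(c - 2*sqrt(2))^2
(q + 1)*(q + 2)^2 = q^3 + 5*q^2 + 8*q + 4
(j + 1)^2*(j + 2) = j^3 + 4*j^2 + 5*j + 2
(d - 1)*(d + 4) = d^2 + 3*d - 4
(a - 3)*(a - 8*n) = a^2 - 8*a*n - 3*a + 24*n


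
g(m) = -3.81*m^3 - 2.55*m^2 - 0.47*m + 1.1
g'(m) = -11.43*m^2 - 5.1*m - 0.47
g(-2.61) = 52.70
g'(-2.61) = -65.02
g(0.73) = -2.08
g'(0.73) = -10.28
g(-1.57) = 10.30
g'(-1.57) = -20.64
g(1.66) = -24.14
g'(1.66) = -40.43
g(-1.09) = 3.52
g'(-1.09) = -8.49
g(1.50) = -18.20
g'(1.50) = -33.84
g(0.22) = 0.83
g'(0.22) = -2.15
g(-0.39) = 1.12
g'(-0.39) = -0.22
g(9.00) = -2987.17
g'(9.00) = -972.20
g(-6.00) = 735.08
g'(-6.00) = -381.35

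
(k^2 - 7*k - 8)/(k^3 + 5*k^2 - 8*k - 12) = (k - 8)/(k^2 + 4*k - 12)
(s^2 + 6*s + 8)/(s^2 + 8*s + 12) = (s + 4)/(s + 6)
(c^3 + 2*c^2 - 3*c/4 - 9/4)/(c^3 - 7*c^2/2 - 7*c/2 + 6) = (c + 3/2)/(c - 4)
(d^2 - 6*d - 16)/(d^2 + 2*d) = (d - 8)/d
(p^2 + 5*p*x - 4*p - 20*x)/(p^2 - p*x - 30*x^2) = (4 - p)/(-p + 6*x)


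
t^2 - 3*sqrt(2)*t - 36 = (t - 6*sqrt(2))*(t + 3*sqrt(2))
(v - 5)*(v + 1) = v^2 - 4*v - 5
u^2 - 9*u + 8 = (u - 8)*(u - 1)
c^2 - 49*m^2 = (c - 7*m)*(c + 7*m)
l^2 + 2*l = l*(l + 2)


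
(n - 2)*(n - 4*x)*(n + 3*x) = n^3 - n^2*x - 2*n^2 - 12*n*x^2 + 2*n*x + 24*x^2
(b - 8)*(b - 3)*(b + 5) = b^3 - 6*b^2 - 31*b + 120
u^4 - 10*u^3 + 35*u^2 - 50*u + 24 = (u - 4)*(u - 3)*(u - 2)*(u - 1)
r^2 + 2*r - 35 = (r - 5)*(r + 7)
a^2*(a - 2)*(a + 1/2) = a^4 - 3*a^3/2 - a^2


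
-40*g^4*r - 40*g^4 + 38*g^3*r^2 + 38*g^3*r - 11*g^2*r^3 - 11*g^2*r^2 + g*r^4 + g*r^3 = (-5*g + r)*(-4*g + r)*(-2*g + r)*(g*r + g)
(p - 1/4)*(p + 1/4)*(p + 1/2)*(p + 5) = p^4 + 11*p^3/2 + 39*p^2/16 - 11*p/32 - 5/32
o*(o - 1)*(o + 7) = o^3 + 6*o^2 - 7*o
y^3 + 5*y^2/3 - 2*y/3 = y*(y - 1/3)*(y + 2)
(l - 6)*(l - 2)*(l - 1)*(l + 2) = l^4 - 7*l^3 + 2*l^2 + 28*l - 24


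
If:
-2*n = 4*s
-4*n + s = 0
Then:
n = 0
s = 0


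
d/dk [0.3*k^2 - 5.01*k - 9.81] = 0.6*k - 5.01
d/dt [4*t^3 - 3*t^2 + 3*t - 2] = 12*t^2 - 6*t + 3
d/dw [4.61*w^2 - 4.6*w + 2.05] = 9.22*w - 4.6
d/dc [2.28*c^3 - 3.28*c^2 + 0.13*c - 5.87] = 6.84*c^2 - 6.56*c + 0.13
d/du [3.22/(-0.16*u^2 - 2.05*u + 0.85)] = (1.0304*u + 6.601)/(0.16*u^2 + 2.05*u - 0.85)^2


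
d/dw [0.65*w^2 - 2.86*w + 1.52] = 1.3*w - 2.86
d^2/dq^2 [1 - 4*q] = 0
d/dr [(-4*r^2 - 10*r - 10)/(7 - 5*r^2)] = 2*(-25*r^2 - 78*r - 35)/(25*r^4 - 70*r^2 + 49)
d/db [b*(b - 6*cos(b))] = 6*b*sin(b) + 2*b - 6*cos(b)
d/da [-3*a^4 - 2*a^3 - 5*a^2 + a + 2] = -12*a^3 - 6*a^2 - 10*a + 1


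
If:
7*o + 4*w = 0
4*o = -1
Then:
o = -1/4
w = 7/16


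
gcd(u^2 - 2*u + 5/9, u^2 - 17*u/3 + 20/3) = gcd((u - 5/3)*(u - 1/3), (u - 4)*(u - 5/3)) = u - 5/3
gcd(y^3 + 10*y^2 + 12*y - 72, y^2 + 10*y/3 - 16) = y + 6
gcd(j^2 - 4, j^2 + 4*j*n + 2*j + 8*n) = j + 2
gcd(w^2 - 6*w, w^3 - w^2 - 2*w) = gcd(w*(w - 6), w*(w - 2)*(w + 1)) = w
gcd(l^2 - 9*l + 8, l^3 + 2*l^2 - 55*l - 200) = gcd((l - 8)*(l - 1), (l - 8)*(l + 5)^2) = l - 8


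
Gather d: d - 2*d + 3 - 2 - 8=-d - 7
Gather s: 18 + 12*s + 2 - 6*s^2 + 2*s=-6*s^2 + 14*s + 20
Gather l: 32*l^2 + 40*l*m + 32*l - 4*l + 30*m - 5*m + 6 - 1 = 32*l^2 + l*(40*m + 28) + 25*m + 5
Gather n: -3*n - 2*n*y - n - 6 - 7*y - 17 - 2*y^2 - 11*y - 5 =n*(-2*y - 4) - 2*y^2 - 18*y - 28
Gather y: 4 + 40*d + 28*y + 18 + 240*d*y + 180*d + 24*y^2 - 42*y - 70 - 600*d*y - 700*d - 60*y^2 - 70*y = -480*d - 36*y^2 + y*(-360*d - 84) - 48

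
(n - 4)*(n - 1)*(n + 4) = n^3 - n^2 - 16*n + 16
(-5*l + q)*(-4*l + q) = 20*l^2 - 9*l*q + q^2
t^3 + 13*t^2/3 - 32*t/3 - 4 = (t - 2)*(t + 1/3)*(t + 6)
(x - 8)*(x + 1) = x^2 - 7*x - 8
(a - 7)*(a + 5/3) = a^2 - 16*a/3 - 35/3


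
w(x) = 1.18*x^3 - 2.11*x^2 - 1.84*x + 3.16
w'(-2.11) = 22.82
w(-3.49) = -66.28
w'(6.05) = 102.20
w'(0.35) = -2.88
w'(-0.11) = -1.33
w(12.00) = 1716.28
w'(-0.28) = -0.38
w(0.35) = 2.31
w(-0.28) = 3.48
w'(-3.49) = 56.01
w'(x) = 3.54*x^2 - 4.22*x - 1.84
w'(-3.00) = 42.68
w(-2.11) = -13.44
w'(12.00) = 457.28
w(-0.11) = 3.34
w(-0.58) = 3.29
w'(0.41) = -2.98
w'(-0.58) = 1.80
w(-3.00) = -42.17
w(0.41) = 2.13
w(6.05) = 176.10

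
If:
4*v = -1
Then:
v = -1/4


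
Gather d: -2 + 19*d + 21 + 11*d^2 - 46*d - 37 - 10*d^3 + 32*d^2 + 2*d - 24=-10*d^3 + 43*d^2 - 25*d - 42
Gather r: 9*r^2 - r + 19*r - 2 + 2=9*r^2 + 18*r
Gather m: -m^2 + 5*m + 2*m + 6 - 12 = -m^2 + 7*m - 6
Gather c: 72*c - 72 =72*c - 72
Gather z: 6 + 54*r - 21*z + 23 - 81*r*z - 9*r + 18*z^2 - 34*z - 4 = 45*r + 18*z^2 + z*(-81*r - 55) + 25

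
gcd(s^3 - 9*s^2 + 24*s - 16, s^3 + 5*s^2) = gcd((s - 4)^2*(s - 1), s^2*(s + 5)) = 1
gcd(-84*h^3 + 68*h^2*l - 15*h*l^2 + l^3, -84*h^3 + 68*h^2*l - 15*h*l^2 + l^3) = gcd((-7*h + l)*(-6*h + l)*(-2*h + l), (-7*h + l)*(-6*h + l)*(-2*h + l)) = 84*h^3 - 68*h^2*l + 15*h*l^2 - l^3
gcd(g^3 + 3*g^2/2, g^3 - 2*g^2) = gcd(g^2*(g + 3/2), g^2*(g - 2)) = g^2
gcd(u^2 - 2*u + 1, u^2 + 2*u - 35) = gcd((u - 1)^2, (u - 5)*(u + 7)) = 1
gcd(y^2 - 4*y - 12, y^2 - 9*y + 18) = y - 6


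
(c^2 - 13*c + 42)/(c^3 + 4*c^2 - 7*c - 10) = (c^2 - 13*c + 42)/(c^3 + 4*c^2 - 7*c - 10)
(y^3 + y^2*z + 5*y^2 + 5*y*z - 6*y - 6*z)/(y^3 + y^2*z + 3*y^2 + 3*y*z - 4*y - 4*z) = (y + 6)/(y + 4)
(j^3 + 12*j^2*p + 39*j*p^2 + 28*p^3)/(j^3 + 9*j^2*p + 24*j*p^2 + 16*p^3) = (j + 7*p)/(j + 4*p)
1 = 1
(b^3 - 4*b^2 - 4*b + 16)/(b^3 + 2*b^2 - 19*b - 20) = (b^2 - 4)/(b^2 + 6*b + 5)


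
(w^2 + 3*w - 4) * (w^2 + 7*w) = w^4 + 10*w^3 + 17*w^2 - 28*w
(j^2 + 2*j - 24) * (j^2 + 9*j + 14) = j^4 + 11*j^3 + 8*j^2 - 188*j - 336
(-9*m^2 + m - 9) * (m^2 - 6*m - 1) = -9*m^4 + 55*m^3 - 6*m^2 + 53*m + 9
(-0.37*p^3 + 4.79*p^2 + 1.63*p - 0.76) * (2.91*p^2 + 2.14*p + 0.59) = -1.0767*p^5 + 13.1471*p^4 + 14.7756*p^3 + 4.1027*p^2 - 0.6647*p - 0.4484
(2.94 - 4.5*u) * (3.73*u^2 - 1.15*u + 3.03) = -16.785*u^3 + 16.1412*u^2 - 17.016*u + 8.9082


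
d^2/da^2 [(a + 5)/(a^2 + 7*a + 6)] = 2*(-3*(a + 4)*(a^2 + 7*a + 6) + (a + 5)*(2*a + 7)^2)/(a^2 + 7*a + 6)^3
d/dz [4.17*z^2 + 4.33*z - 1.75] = 8.34*z + 4.33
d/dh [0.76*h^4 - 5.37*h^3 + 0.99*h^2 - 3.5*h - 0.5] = 3.04*h^3 - 16.11*h^2 + 1.98*h - 3.5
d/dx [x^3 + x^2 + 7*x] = 3*x^2 + 2*x + 7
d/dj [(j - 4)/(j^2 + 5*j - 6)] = (j^2 + 5*j - (j - 4)*(2*j + 5) - 6)/(j^2 + 5*j - 6)^2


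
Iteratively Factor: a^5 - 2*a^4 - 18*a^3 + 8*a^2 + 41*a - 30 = (a + 3)*(a^4 - 5*a^3 - 3*a^2 + 17*a - 10) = (a - 1)*(a + 3)*(a^3 - 4*a^2 - 7*a + 10) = (a - 1)^2*(a + 3)*(a^2 - 3*a - 10) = (a - 5)*(a - 1)^2*(a + 3)*(a + 2)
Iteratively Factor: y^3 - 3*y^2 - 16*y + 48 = (y + 4)*(y^2 - 7*y + 12) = (y - 4)*(y + 4)*(y - 3)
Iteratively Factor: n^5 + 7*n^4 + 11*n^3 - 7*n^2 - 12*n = (n + 1)*(n^4 + 6*n^3 + 5*n^2 - 12*n) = (n + 1)*(n + 4)*(n^3 + 2*n^2 - 3*n) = (n - 1)*(n + 1)*(n + 4)*(n^2 + 3*n) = n*(n - 1)*(n + 1)*(n + 4)*(n + 3)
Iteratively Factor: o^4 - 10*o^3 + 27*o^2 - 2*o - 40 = (o + 1)*(o^3 - 11*o^2 + 38*o - 40) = (o - 2)*(o + 1)*(o^2 - 9*o + 20) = (o - 5)*(o - 2)*(o + 1)*(o - 4)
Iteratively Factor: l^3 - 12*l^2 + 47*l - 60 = (l - 4)*(l^2 - 8*l + 15) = (l - 4)*(l - 3)*(l - 5)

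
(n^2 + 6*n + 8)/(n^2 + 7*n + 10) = (n + 4)/(n + 5)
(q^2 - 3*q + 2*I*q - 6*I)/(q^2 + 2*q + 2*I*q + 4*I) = (q - 3)/(q + 2)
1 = 1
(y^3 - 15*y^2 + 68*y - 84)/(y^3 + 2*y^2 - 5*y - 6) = (y^2 - 13*y + 42)/(y^2 + 4*y + 3)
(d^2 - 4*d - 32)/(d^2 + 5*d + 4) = (d - 8)/(d + 1)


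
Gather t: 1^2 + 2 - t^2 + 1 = 4 - t^2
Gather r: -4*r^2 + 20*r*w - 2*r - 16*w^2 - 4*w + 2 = -4*r^2 + r*(20*w - 2) - 16*w^2 - 4*w + 2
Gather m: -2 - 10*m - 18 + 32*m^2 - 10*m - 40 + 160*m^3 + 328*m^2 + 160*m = 160*m^3 + 360*m^2 + 140*m - 60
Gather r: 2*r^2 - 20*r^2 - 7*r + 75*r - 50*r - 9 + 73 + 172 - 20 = -18*r^2 + 18*r + 216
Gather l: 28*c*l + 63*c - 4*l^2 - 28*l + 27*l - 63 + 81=63*c - 4*l^2 + l*(28*c - 1) + 18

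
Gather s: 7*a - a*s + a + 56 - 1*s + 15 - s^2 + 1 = 8*a - s^2 + s*(-a - 1) + 72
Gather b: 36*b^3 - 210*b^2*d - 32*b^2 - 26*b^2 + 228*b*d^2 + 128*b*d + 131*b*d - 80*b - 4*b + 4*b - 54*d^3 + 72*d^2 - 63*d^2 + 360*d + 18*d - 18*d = 36*b^3 + b^2*(-210*d - 58) + b*(228*d^2 + 259*d - 80) - 54*d^3 + 9*d^2 + 360*d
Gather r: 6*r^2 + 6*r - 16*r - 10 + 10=6*r^2 - 10*r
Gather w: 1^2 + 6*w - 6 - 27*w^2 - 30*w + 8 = -27*w^2 - 24*w + 3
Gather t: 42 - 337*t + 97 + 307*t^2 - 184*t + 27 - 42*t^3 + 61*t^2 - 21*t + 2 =-42*t^3 + 368*t^2 - 542*t + 168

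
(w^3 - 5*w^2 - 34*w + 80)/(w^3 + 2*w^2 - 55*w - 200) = (w - 2)/(w + 5)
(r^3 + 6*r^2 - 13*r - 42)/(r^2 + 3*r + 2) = (r^2 + 4*r - 21)/(r + 1)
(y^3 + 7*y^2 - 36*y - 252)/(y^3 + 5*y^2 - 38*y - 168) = (y + 6)/(y + 4)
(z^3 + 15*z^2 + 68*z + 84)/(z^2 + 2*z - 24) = (z^2 + 9*z + 14)/(z - 4)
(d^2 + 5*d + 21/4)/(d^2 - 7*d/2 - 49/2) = (d + 3/2)/(d - 7)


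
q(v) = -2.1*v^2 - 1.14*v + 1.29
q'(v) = -4.2*v - 1.14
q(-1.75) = -3.15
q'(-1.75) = 6.21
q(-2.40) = -8.07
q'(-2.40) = 8.94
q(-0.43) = 1.39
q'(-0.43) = 0.67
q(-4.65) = -38.82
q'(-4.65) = 18.39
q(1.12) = -2.62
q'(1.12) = -5.84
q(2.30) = -12.44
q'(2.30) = -10.80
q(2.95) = -20.35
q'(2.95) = -13.53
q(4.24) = -41.30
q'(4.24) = -18.95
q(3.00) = -21.03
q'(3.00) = -13.74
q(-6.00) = -67.47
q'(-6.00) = 24.06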